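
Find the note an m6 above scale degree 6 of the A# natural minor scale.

D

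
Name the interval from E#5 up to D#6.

Counting letters E–F–G–A–B–C–D gives a seventh.
E#→D# = 10 semitones, 1 narrower than the major seventh (11), so minor.

minor seventh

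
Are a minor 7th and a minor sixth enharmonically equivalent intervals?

No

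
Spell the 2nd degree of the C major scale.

D

The C major scale runs C D E F G A B.
Degree 2 is D.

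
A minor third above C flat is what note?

Ebb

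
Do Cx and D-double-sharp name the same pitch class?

No

C## is pitch class 2; D## is pitch class 4.
The pitch classes differ (2 vs. 4), so they are not enharmonic equivalents.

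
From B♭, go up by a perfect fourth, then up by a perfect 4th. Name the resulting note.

A perfect fourth up from Bb is Eb (letter E, 5 semitones up).
A perfect fourth up from Eb is Ab (letter A, 5 semitones up).

Ab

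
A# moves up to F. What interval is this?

diminished sixth

Counting letters A–B–C–D–E–F gives a sixth.
A#→F = 7 semitones, 2 narrower than the major sixth (9), so diminished.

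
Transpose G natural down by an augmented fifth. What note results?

G down a perfect fifth is C, so the target letter is C.
From G, an augmented fifth is 8 semitones down: Cb.

Cb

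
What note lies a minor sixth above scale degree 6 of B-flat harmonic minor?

Scale degree 6 of Bb harmonic minor is Gb.
A minor sixth (8 semitones) above Gb lands on the letter E, giving Ebb.

Ebb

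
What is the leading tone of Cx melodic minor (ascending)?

B##

The C## melodic minor (ascending) scale runs C## D## E# F## G## A## B##.
Degree 7 is B##.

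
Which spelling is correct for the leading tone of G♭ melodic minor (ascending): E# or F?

Each scale degree takes a distinct letter name. Degree 7 of a scale on G must use the letter F.
F and E# are enharmonically the same pitch, but only F uses the letter F, so it is the correct spelling here.

F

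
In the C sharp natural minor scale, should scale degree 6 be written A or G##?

A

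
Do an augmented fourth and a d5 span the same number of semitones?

Yes

An augmented fourth spans 6 semitones; a diminished fifth spans 6.
They are enharmonically equivalent.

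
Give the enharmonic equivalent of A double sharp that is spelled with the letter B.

Plain B sits at the same pitch as A##, so on the letter B the same pitch needs a natural: B.

B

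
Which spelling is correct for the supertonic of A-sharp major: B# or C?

Each scale degree takes a distinct letter name. Degree 2 of a scale on A must use the letter B.
B# and C are enharmonically the same pitch, but only B# uses the letter B, so it is the correct spelling here.

B#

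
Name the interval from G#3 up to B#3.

major third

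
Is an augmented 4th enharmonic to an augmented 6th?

No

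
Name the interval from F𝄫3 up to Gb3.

Counting letters F–G gives a second.
Fbb→Gb = 3 semitones, 1 wider than the major second (2), so augmented.

augmented second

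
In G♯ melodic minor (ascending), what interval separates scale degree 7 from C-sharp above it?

diminished fifth

Scale degree 7 of G# melodic minor (ascending) is F##.
F## up to C#: letters F→C make it a fifth; 6 semitones makes it diminished.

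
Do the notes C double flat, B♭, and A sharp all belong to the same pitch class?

Yes

Cbb is pitch class 10; Bb is pitch class 10; A# is pitch class 10.
All spellings map to pitch class 10, so they are enharmonically equivalent.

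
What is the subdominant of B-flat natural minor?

Eb

The Bb natural minor scale runs Bb C Db Eb F Gb Ab.
Degree 4 is Eb.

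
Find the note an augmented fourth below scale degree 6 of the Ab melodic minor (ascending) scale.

Scale degree 6 of Ab melodic minor (ascending) is F.
An augmented fourth (6 semitones) below F lands on the letter C, giving Cb.

Cb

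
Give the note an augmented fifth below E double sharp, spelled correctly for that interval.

A#

A fifth below E lands on the letter A.
An augmented fifth spans 8 semitones, so E## moves to pitch class 10. On the letter A that is A#.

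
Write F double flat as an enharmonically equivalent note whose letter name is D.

Plain D sits 1 semitone below Fbb, so on the letter D the same pitch needs a sharp: D#.

D#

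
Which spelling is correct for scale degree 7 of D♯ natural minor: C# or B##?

C#

Each scale degree takes a distinct letter name. Degree 7 of a scale on D must use the letter C.
C# and B## are enharmonically the same pitch, but only C# uses the letter C, so it is the correct spelling here.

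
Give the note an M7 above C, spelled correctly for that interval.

B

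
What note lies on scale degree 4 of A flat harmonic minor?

Db

The Ab harmonic minor scale runs Ab Bb Cb Db Eb Fb G.
Degree 4 is Db.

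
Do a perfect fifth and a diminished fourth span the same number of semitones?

No

A perfect fifth spans 7 semitones; a diminished fourth spans 4.
The spans differ, so they are not enharmonic equivalents.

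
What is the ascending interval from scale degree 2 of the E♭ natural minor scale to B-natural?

Scale degree 2 of Eb natural minor is F.
F up to B: letters F→B make it a fourth; 6 semitones makes it augmented.

augmented fourth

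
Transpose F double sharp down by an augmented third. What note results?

D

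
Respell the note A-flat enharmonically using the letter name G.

Ab is pitch class 8. The letter G alone is pitch class 7.
To reach pitch class 8 from G requires an offset of +1 semitone, i.e. sharp: G#.

G#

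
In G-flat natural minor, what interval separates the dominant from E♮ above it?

augmented second

The dominant of Gb natural minor is Db.
Db up to E: letters D→E make it a second; 3 semitones makes it augmented.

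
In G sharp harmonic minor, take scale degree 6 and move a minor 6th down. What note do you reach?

G#

Scale degree 6 of G# harmonic minor is E.
A minor sixth (8 semitones) below E lands on the letter G, giving G#.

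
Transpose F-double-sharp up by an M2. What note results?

F up a major second is G, so the target letter is G.
From F##, a major second is 2 semitones up: G##.

G##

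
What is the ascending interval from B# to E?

diminished fourth

The letter names run B→E, a span of 3 letter steps, so the interval is some kind of fourth.
B# to E is 4 semitones. A perfect fourth is 5, so 4 makes it diminished.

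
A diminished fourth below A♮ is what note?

E#

A fourth below A lands on the letter E.
A diminished fourth spans 4 semitones, so A moves to pitch class 5. On the letter E that is E#.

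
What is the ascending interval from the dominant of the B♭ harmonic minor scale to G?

major second

The dominant of Bb harmonic minor is F.
F up to G: letters F→G make it a second; 2 semitones makes it major.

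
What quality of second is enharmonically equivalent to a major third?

A major third spans 4 semitones.
A second spanning 4 semitones is doubly augmented (the major second is 2).

doubly augmented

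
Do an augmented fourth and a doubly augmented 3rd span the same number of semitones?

An augmented fourth spans 6 semitones; a doubly augmented third spans 6.
They are enharmonically equivalent.

Yes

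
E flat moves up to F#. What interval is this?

The letter names run E→F, a span of 1 letter step, so the interval is some kind of second.
Eb to F# is 3 semitones. A major second is 2, so 3 makes it augmented.

augmented second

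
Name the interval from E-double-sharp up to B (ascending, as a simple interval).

Counting letters E–F–G–A–B gives a fifth.
E##→B = 5 semitones, 2 narrower than the perfect fifth (7), so doubly diminished.

doubly diminished fifth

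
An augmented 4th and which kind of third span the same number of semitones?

An augmented fourth spans 6 semitones.
A third spanning 6 semitones is doubly augmented (the major third is 4).

doubly augmented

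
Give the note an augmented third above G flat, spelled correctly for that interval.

A third above G lands on the letter B.
An augmented third spans 5 semitones, so Gb moves to pitch class 11. On the letter B that is B.

B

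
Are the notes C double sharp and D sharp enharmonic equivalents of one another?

No

Two spellings are enharmonically equivalent only if they share a pitch class.
Here C## → 2, D# → 3; 2 ≠ 3, so they are not.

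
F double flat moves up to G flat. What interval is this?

The letter names run F→G, a span of 1 letter step, so the interval is some kind of second.
Fbb to Gb is 3 semitones. A major second is 2, so 3 makes it augmented.

augmented second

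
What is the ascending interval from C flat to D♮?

augmented second

Counting letters C–D gives a second.
Cb→D = 3 semitones, 1 wider than the major second (2), so augmented.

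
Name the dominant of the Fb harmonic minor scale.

The Fb harmonic minor scale runs Fb Gb Abb Bbb Cb Dbb Eb.
Degree 5 is Cb.

Cb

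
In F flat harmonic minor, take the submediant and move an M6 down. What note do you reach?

Fbb

The submediant of Fb harmonic minor is Dbb.
A major sixth (9 semitones) below Dbb lands on the letter F, giving Fbb.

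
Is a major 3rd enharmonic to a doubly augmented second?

Yes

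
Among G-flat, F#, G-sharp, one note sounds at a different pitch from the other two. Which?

G#

In 12-tone equal temperament, enharmonic equivalents share a pitch class. Gb is pitch class 6; F# is pitch class 6; G# is pitch class 8.
Gb and F# share pitch class 6, while G# is pitch class 8.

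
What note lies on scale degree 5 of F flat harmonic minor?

Cb

The Fb harmonic minor scale runs Fb Gb Abb Bbb Cb Dbb Eb.
Degree 5 is Cb.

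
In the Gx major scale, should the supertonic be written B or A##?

A##

Each scale degree takes a distinct letter name. Degree 2 of a scale on G must use the letter A.
A## and B are enharmonically the same pitch, but only A## uses the letter A, so it is the correct spelling here.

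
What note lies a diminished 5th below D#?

G##

A fifth below D lands on the letter G.
A diminished fifth spans 6 semitones, so D# moves to pitch class 9. On the letter G that is G##.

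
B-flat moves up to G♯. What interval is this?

The letter names run B→G, a span of 5 letter steps, so the interval is some kind of sixth.
Bb to G# is 10 semitones. A major sixth is 9, so 10 makes it augmented.

augmented sixth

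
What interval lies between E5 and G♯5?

The letter names run E→G, a span of 2 letter steps, so the interval is some kind of third.
E to G# is 4 semitones. A major third is 4, so 4 makes it major.

major third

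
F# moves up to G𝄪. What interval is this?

Counting letters F–G gives a second.
F#→G## = 3 semitones, 1 wider than the major second (2), so augmented.

augmented second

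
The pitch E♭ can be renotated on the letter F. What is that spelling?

Fbb

Plain F sits 2 semitones above Eb, so on the letter F the same pitch needs a double flat: Fbb.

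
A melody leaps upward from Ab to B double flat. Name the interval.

minor second

The letter names run A→B, a span of 1 letter step, so the interval is some kind of second.
Ab to Bbb is 1 semitone. A major second is 2, so 1 makes it minor.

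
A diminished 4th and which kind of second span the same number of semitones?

doubly augmented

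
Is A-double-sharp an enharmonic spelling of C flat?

Yes

A## is pitch class 11; Cb is pitch class 11.
All spellings map to pitch class 11, so they are enharmonically equivalent.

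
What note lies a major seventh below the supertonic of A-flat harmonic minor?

The supertonic of Ab harmonic minor is Bb.
A major seventh (11 semitones) below Bb lands on the letter C, giving Cb.

Cb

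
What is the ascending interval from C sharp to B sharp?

The letter names run C→B, a span of 6 letter steps, so the interval is some kind of seventh.
C# to B# is 11 semitones. A major seventh is 11, so 11 makes it major.

major seventh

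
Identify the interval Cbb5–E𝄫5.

The letter names run C→E, a span of 2 letter steps, so the interval is some kind of third.
Cbb to Ebb is 4 semitones. A major third is 4, so 4 makes it major.

major third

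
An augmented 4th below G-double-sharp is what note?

A fourth below G lands on the letter D.
An augmented fourth spans 6 semitones, so G## moves to pitch class 3. On the letter D that is D#.

D#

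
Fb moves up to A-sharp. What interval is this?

Counting letters F–G–A gives a third.
Fb→A# = 6 semitones, 2 wider than the major third (4), so doubly augmented.

doubly augmented third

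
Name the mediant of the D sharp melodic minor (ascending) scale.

F#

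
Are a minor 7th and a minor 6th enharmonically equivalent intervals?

No

A minor seventh spans 10 semitones; a minor sixth spans 8.
The spans differ, so they are not enharmonic equivalents.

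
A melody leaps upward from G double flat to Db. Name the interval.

The letter names run G→D, a span of 4 letter steps, so the interval is some kind of fifth.
Gbb to Db is 8 semitones. A perfect fifth is 7, so 8 makes it augmented.

augmented fifth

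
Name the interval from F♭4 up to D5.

Counting letters F–G–A–B–C–D gives a sixth.
Fb→D = 10 semitones, 1 wider than the major sixth (9), so augmented.

augmented sixth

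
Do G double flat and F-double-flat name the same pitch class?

No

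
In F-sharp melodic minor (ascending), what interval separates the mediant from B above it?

major second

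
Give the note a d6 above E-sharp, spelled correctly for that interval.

C

A sixth above E lands on the letter C.
A diminished sixth spans 7 semitones, so E# moves to pitch class 0. On the letter C that is C.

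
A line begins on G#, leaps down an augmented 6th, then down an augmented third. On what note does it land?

Gbb

An augmented sixth down from G# is Bb (letter B, 10 semitones down).
An augmented third down from Bb is Gbb (letter G, 5 semitones down).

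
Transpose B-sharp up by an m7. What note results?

B up a major seventh is A#, so the target letter is A.
From B#, a minor seventh is 10 semitones up: A#.

A#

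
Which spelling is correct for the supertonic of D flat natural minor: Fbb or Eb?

Eb

Each scale degree takes a distinct letter name. Degree 2 of a scale on D must use the letter E.
Eb and Fbb are enharmonically the same pitch, but only Eb uses the letter E, so it is the correct spelling here.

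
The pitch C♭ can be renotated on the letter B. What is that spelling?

B

Plain B sits at the same pitch as Cb, so on the letter B the same pitch needs a natural: B.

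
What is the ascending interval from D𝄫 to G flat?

The letter names run D→G, a span of 3 letter steps, so the interval is some kind of fourth.
Dbb to Gb is 6 semitones. A perfect fourth is 5, so 6 makes it augmented.

augmented fourth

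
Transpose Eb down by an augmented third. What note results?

Cbb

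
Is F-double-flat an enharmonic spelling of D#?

Yes

Fbb = pitch class 3 and D# = pitch class 3 — the same pitch class, so they are enharmonic equivalents.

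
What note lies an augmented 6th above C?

A#

C up a major sixth is A, so the target letter is A.
From C, an augmented sixth is 10 semitones up: A#.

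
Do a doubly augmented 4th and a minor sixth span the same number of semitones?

A doubly augmented fourth spans 7 semitones; a minor sixth spans 8.
The spans differ, so they are not enharmonic equivalents.

No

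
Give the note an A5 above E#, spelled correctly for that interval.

B##

E up a perfect fifth is B, so the target letter is B.
From E#, an augmented fifth is 8 semitones up: B##.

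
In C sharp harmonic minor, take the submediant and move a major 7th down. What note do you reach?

The submediant of C# harmonic minor is A.
A major seventh (11 semitones) below A lands on the letter B, giving Bb.

Bb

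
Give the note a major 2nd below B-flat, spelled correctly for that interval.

Ab

A second below B lands on the letter A.
A major second spans 2 semitones, so Bb moves to pitch class 8. On the letter A that is Ab.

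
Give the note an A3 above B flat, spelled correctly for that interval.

A third above B lands on the letter D.
An augmented third spans 5 semitones, so Bb moves to pitch class 3. On the letter D that is D#.

D#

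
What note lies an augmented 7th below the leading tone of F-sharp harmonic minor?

The leading tone of F# harmonic minor is E#.
An augmented seventh (12 semitones) below E# lands on the letter F, giving F.

F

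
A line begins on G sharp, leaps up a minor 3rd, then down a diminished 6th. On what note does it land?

D##

A minor third up from G# is B (letter B, 3 semitones up).
A diminished sixth down from B is D## (letter D, 7 semitones down).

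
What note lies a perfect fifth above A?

A fifth above A lands on the letter E.
A perfect fifth spans 7 semitones, so A moves to pitch class 4. On the letter E that is E.

E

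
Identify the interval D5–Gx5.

doubly augmented fourth

The letter names run D→G, a span of 3 letter steps, so the interval is some kind of fourth.
D to G## is 7 semitones. A perfect fourth is 5, so 7 makes it doubly augmented.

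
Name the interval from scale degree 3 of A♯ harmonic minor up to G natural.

diminished fifth

Scale degree 3 of A# harmonic minor is C#.
C# up to G: letters C→G make it a fifth; 6 semitones makes it diminished.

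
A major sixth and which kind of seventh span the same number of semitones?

diminished

A major sixth spans 9 semitones.
A seventh spanning 9 semitones is diminished (the major seventh is 11).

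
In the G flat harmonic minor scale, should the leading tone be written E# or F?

Each scale degree takes a distinct letter name. Degree 7 of a scale on G must use the letter F.
F and E# are enharmonically the same pitch, but only F uses the letter F, so it is the correct spelling here.

F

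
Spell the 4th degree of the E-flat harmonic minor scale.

Ab

The Eb harmonic minor scale runs Eb F Gb Ab Bb Cb D.
Degree 4 is Ab.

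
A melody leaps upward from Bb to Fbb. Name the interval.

Counting letters B–C–D–E–F gives a fifth.
Bb→Fbb = 5 semitones, 2 narrower than the perfect fifth (7), so doubly diminished.

doubly diminished fifth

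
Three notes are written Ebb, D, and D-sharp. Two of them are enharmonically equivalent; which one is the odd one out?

D#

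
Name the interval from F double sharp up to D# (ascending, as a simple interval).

The letter names run F→D, a span of 5 letter steps, so the interval is some kind of sixth.
F## to D# is 8 semitones. A major sixth is 9, so 8 makes it minor.

minor sixth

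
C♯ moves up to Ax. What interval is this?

augmented sixth

The letter names run C→A, a span of 5 letter steps, so the interval is some kind of sixth.
C# to A## is 10 semitones. A major sixth is 9, so 10 makes it augmented.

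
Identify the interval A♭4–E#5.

The letter names run A→E, a span of 4 letter steps, so the interval is some kind of fifth.
Ab to E# is 9 semitones. A perfect fifth is 7, so 9 makes it doubly augmented.

doubly augmented fifth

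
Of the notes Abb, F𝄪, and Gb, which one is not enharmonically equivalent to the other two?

In 12-tone equal temperament, enharmonic equivalents share a pitch class. Abb is pitch class 7; F## is pitch class 7; Gb is pitch class 6.
Abb and F## share pitch class 7, while Gb is pitch class 6.

Gb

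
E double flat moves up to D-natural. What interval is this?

augmented seventh

The letter names run E→D, a span of 6 letter steps, so the interval is some kind of seventh.
Ebb to D is 12 semitones. A major seventh is 11, so 12 makes it augmented.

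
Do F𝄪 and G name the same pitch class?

Yes

F## = pitch class 7 and G = pitch class 7 — the same pitch class, so they are enharmonic equivalents.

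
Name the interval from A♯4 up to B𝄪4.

The letter names run A→B, a span of 1 letter step, so the interval is some kind of second.
A# to B## is 3 semitones. A major second is 2, so 3 makes it augmented.

augmented second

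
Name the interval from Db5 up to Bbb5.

minor sixth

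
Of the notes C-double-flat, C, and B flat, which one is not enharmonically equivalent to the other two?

In 12-tone equal temperament, enharmonic equivalents share a pitch class. Cbb is pitch class 10; C is pitch class 0; Bb is pitch class 10.
Cbb and Bb share pitch class 10, while C is pitch class 0.

C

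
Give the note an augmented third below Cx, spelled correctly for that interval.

A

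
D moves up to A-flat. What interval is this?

The letter names run D→A, a span of 4 letter steps, so the interval is some kind of fifth.
D to Ab is 6 semitones. A perfect fifth is 7, so 6 makes it diminished.

diminished fifth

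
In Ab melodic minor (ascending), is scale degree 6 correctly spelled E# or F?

Each scale degree takes a distinct letter name. Degree 6 of a scale on A must use the letter F.
F and E# are enharmonically the same pitch, but only F uses the letter F, so it is the correct spelling here.

F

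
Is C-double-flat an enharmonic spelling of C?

Two spellings are enharmonically equivalent only if they share a pitch class.
Here Cbb → 10, C → 0; 0 ≠ 10, so they are not.

No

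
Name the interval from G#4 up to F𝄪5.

major seventh

Counting letters G–A–B–C–D–E–F gives a seventh.
G#→F## = 11 semitones, exactly the major seventh.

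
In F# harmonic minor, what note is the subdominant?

The F# harmonic minor scale runs F# G# A B C# D E#.
Degree 4 is B.

B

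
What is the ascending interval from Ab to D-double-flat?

diminished fourth

Counting letters A–B–C–D gives a fourth.
Ab→Dbb = 4 semitones, 1 narrower than the perfect fourth (5), so diminished.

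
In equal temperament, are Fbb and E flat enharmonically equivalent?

Fbb is pitch class 3; Eb is pitch class 3.
All spellings map to pitch class 3, so they are enharmonically equivalent.

Yes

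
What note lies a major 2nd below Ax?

A down a major second is G, so the target letter is G.
From A##, a major second is 2 semitones down: G##.

G##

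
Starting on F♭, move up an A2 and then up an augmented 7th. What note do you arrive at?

F##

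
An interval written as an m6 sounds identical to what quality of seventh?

A minor sixth spans 8 semitones.
A seventh spanning 8 semitones is doubly diminished (the major seventh is 11).

doubly diminished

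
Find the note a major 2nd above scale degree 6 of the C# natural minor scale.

Scale degree 6 of C# natural minor is A.
A major second (2 semitones) above A lands on the letter B, giving B.

B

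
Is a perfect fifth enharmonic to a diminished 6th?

Yes

A perfect fifth spans 7 semitones; a diminished sixth spans 7.
They are enharmonically equivalent.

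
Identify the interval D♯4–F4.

The letter names run D→F, a span of 2 letter steps, so the interval is some kind of third.
D# to F is 2 semitones. A major third is 4, so 2 makes it diminished.

diminished third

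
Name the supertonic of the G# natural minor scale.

A#

Degree 2 takes the letter 1 step above G, which is A.
In natural minor, degree 2 sits 2 semitones above the tonic. G# + 2 semitones is pitch class 10, spelled on A as A#.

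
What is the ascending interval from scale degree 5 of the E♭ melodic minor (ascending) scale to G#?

augmented sixth

Scale degree 5 of Eb melodic minor (ascending) is Bb.
Bb up to G#: letters B→G make it a sixth; 10 semitones makes it augmented.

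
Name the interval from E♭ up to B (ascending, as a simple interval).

augmented fifth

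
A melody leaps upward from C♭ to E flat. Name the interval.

The letter names run C→E, a span of 2 letter steps, so the interval is some kind of third.
Cb to Eb is 4 semitones. A major third is 4, so 4 makes it major.

major third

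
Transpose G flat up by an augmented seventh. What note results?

G up a major seventh is F#, so the target letter is F.
From Gb, an augmented seventh is 12 semitones up: F#.

F#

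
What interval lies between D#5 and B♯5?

Counting letters D–E–F–G–A–B gives a sixth.
D#→B# = 9 semitones, exactly the major sixth.

major sixth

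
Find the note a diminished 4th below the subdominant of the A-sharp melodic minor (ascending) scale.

A##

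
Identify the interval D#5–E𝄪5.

augmented second

Counting letters D–E gives a second.
D#→E## = 3 semitones, 1 wider than the major second (2), so augmented.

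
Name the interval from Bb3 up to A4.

Counting letters B–C–D–E–F–G–A gives a seventh.
Bb→A = 11 semitones, exactly the major seventh.

major seventh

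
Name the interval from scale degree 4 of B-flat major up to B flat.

perfect fifth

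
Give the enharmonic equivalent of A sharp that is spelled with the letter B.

Bb

Plain B sits 1 semitone above A#, so on the letter B the same pitch needs a flat: Bb.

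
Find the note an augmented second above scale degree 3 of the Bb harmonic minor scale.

Scale degree 3 of Bb harmonic minor is Db.
An augmented second (3 semitones) above Db lands on the letter E, giving E.

E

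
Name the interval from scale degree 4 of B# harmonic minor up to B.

diminished fifth

Scale degree 4 of B# harmonic minor is E#.
E# up to B: letters E→B make it a fifth; 6 semitones makes it diminished.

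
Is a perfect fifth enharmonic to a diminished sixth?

Yes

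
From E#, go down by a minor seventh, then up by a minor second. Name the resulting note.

G#

A minor seventh down from E# is F## (letter F, 10 semitones down).
A minor second up from F## is G# (letter G, 1 semitone up).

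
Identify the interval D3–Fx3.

augmented third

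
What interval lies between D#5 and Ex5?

augmented second

Counting letters D–E gives a second.
D#→E## = 3 semitones, 1 wider than the major second (2), so augmented.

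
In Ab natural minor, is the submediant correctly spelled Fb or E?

Each scale degree takes a distinct letter name. Degree 6 of a scale on A must use the letter F.
Fb and E are enharmonically the same pitch, but only Fb uses the letter F, so it is the correct spelling here.

Fb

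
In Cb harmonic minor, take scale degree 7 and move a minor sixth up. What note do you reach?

Gb

Scale degree 7 of Cb harmonic minor is Bb.
A minor sixth (8 semitones) above Bb lands on the letter G, giving Gb.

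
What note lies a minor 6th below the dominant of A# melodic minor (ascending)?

The dominant of A# melodic minor (ascending) is E#.
A minor sixth (8 semitones) below E# lands on the letter G, giving G##.

G##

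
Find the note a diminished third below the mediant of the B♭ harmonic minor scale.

B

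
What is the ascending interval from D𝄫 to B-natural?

Counting letters D–E–F–G–A–B gives a sixth.
Dbb→B = 11 semitones, 2 wider than the major sixth (9), so doubly augmented.

doubly augmented sixth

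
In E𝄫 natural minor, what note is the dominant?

Bbb

Degree 5 takes the letter 4 steps above E, which is B.
In natural minor, degree 5 sits 7 semitones above the tonic. Ebb + 7 semitones is pitch class 9, spelled on B as Bbb.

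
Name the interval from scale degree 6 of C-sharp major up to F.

diminished sixth

Scale degree 6 of C# major is A#.
A# up to F: letters A→F make it a sixth; 7 semitones makes it diminished.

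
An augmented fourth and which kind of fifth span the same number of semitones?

An augmented fourth spans 6 semitones.
A fifth spanning 6 semitones is diminished (the perfect fifth is 7).

diminished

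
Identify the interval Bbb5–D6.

augmented third

The letter names run B→D, a span of 2 letter steps, so the interval is some kind of third.
Bbb to D is 5 semitones. A major third is 4, so 5 makes it augmented.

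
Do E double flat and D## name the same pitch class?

No

Two spellings are enharmonically equivalent only if they share a pitch class.
Here Ebb → 2, D## → 4; 2 ≠ 4, so they are not.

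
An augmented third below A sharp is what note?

A third below A lands on the letter F.
An augmented third spans 5 semitones, so A# moves to pitch class 5. On the letter F that is F.

F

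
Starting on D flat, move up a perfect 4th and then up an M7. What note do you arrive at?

F

A perfect fourth up from Db is Gb (letter G, 5 semitones up).
A major seventh up from Gb is F (letter F, 11 semitones up).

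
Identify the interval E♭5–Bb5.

perfect fifth

The letter names run E→B, a span of 4 letter steps, so the interval is some kind of fifth.
Eb to Bb is 7 semitones. A perfect fifth is 7, so 7 makes it perfect.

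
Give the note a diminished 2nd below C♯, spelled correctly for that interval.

B##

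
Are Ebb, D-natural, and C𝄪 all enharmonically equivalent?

Ebb is pitch class 2; D is pitch class 2; C## is pitch class 2.
All spellings map to pitch class 2, so they are enharmonically equivalent.

Yes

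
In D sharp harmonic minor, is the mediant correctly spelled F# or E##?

F#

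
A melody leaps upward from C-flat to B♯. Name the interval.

The letter names run C→B, a span of 6 letter steps, so the interval is some kind of seventh.
Cb to B# is 13 semitones. A major seventh is 11, so 13 makes it doubly augmented.

doubly augmented seventh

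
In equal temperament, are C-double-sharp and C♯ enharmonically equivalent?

Two spellings are enharmonically equivalent only if they share a pitch class.
Here C## → 2, C# → 1; 1 ≠ 2, so they are not.

No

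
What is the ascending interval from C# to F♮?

diminished fourth

The letter names run C→F, a span of 3 letter steps, so the interval is some kind of fourth.
C# to F is 4 semitones. A perfect fourth is 5, so 4 makes it diminished.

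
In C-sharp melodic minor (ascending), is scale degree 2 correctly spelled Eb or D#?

D#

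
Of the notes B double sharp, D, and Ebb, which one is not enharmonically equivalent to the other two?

B##

In 12-tone equal temperament, enharmonic equivalents share a pitch class. B## is pitch class 1; D is pitch class 2; Ebb is pitch class 2.
D and Ebb share pitch class 2, while B## is pitch class 1.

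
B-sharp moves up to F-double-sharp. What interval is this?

perfect fifth

The letter names run B→F, a span of 4 letter steps, so the interval is some kind of fifth.
B# to F## is 7 semitones. A perfect fifth is 7, so 7 makes it perfect.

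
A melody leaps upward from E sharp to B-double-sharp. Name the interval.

augmented fifth

Counting letters E–F–G–A–B gives a fifth.
E#→B## = 8 semitones, 1 wider than the perfect fifth (7), so augmented.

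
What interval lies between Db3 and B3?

The letter names run D→B, a span of 5 letter steps, so the interval is some kind of sixth.
Db to B is 10 semitones. A major sixth is 9, so 10 makes it augmented.

augmented sixth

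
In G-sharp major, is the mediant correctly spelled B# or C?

B#

Each scale degree takes a distinct letter name. Degree 3 of a scale on G must use the letter B.
B# and C are enharmonically the same pitch, but only B# uses the letter B, so it is the correct spelling here.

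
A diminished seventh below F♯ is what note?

F down a major seventh is Gb, so the target letter is G.
From F#, a diminished seventh is 9 semitones down: G##.

G##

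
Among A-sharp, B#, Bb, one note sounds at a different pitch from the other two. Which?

B#

In 12-tone equal temperament, enharmonic equivalents share a pitch class. A# is pitch class 10; B# is pitch class 0; Bb is pitch class 10.
A# and Bb share pitch class 10, while B# is pitch class 0.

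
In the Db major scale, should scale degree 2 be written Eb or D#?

Each scale degree takes a distinct letter name. Degree 2 of a scale on D must use the letter E.
Eb and D# are enharmonically the same pitch, but only Eb uses the letter E, so it is the correct spelling here.

Eb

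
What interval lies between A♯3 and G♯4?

Counting letters A–B–C–D–E–F–G gives a seventh.
A#→G# = 10 semitones, 1 narrower than the major seventh (11), so minor.

minor seventh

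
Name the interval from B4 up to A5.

The letter names run B→A, a span of 6 letter steps, so the interval is some kind of seventh.
B to A is 10 semitones. A major seventh is 11, so 10 makes it minor.

minor seventh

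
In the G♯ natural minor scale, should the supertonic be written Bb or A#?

A#

Each scale degree takes a distinct letter name. Degree 2 of a scale on G must use the letter A.
A# and Bb are enharmonically the same pitch, but only A# uses the letter A, so it is the correct spelling here.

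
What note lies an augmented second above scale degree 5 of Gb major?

Scale degree 5 of Gb major is Db.
An augmented second (3 semitones) above Db lands on the letter E, giving E.

E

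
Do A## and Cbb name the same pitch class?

No

Two spellings are enharmonically equivalent only if they share a pitch class.
Here A## → 11, Cbb → 10; 10 ≠ 11, so they are not.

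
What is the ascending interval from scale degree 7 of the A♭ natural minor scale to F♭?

minor seventh

Scale degree 7 of Ab natural minor is Gb.
Gb up to Fb: letters G→F make it a seventh; 10 semitones makes it minor.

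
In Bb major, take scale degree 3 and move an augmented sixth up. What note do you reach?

B#

Scale degree 3 of Bb major is D.
An augmented sixth (10 semitones) above D lands on the letter B, giving B#.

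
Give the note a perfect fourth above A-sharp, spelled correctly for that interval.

A fourth above A lands on the letter D.
A perfect fourth spans 5 semitones, so A# moves to pitch class 3. On the letter D that is D#.

D#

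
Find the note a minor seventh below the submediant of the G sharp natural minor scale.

The submediant of G# natural minor is E.
A minor seventh (10 semitones) below E lands on the letter F, giving F#.

F#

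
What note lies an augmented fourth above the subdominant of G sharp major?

F##

The subdominant of G# major is C#.
An augmented fourth (6 semitones) above C# lands on the letter F, giving F##.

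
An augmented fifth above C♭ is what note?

G

C up a perfect fifth is G, so the target letter is G.
From Cb, an augmented fifth is 8 semitones up: G.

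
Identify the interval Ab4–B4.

Counting letters A–B gives a second.
Ab→B = 3 semitones, 1 wider than the major second (2), so augmented.

augmented second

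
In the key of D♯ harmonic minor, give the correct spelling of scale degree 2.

The D# harmonic minor scale runs D# E# F# G# A# B C##.
Degree 2 is E#.

E#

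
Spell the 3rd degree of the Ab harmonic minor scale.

The Ab harmonic minor scale runs Ab Bb Cb Db Eb Fb G.
Degree 3 is Cb.

Cb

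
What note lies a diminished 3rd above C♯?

C up a major third is E, so the target letter is E.
From C#, a diminished third is 2 semitones up: Eb.

Eb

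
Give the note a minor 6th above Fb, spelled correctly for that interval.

F up a major sixth is D, so the target letter is D.
From Fb, a minor sixth is 8 semitones up: Dbb.

Dbb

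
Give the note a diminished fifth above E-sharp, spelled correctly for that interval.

A fifth above E lands on the letter B.
A diminished fifth spans 6 semitones, so E# moves to pitch class 11. On the letter B that is B.

B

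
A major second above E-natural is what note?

A second above E lands on the letter F.
A major second spans 2 semitones, so E moves to pitch class 6. On the letter F that is F#.

F#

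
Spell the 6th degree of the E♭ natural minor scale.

Degree 6 takes the letter 5 steps above E, which is C.
In natural minor, degree 6 sits 8 semitones above the tonic. Eb + 8 semitones is pitch class 11, spelled on C as Cb.

Cb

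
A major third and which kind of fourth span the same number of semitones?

A major third spans 4 semitones.
A fourth spanning 4 semitones is diminished (the perfect fourth is 5).

diminished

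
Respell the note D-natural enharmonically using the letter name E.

Ebb

Plain E sits 2 semitones above D, so on the letter E the same pitch needs a double flat: Ebb.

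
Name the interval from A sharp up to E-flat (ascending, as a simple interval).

doubly diminished fifth

The letter names run A→E, a span of 4 letter steps, so the interval is some kind of fifth.
A# to Eb is 5 semitones. A perfect fifth is 7, so 5 makes it doubly diminished.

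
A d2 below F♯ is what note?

A second below F lands on the letter E.
A diminished second spans 0 semitones, so F# moves to pitch class 6. On the letter E that is E##.

E##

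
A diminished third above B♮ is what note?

Db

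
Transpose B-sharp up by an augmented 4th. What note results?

E##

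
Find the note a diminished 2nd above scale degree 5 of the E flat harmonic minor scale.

Scale degree 5 of Eb harmonic minor is Bb.
A diminished second (0 semitones) above Bb lands on the letter C, giving Cbb.

Cbb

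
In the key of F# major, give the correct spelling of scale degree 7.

Degree 7 takes the letter 6 steps above F, which is E.
In major, degree 7 sits 11 semitones above the tonic. F# + 11 semitones is pitch class 5, spelled on E as E#.

E#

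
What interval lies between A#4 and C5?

Counting letters A–B–C gives a third.
A#→C = 2 semitones, 2 narrower than the major third (4), so diminished.

diminished third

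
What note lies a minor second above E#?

F#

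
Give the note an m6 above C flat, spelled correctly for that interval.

Abb

C up a major sixth is A, so the target letter is A.
From Cb, a minor sixth is 8 semitones up: Abb.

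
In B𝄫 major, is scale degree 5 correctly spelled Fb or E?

Fb

Each scale degree takes a distinct letter name. Degree 5 of a scale on B must use the letter F.
Fb and E are enharmonically the same pitch, but only Fb uses the letter F, so it is the correct spelling here.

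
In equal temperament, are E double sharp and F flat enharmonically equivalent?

No

E## is pitch class 6; Fb is pitch class 4.
The pitch classes differ (6 vs. 4), so they are not enharmonic equivalents.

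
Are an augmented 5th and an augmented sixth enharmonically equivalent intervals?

No

An augmented fifth spans 8 semitones; an augmented sixth spans 10.
The spans differ, so they are not enharmonic equivalents.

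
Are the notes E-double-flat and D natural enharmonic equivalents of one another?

Yes

Ebb = pitch class 2 and D = pitch class 2 — the same pitch class, so they are enharmonic equivalents.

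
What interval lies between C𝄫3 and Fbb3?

perfect fourth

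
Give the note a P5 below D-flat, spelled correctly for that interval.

A fifth below D lands on the letter G.
A perfect fifth spans 7 semitones, so Db moves to pitch class 6. On the letter G that is Gb.

Gb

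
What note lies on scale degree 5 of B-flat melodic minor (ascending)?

F

The Bb melodic minor (ascending) scale runs Bb C Db Eb F G A.
Degree 5 is F.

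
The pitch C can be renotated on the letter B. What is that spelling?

B#

C is pitch class 0. The letter B alone is pitch class 11.
To reach pitch class 0 from B requires an offset of +1 semitone, i.e. sharp: B#.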